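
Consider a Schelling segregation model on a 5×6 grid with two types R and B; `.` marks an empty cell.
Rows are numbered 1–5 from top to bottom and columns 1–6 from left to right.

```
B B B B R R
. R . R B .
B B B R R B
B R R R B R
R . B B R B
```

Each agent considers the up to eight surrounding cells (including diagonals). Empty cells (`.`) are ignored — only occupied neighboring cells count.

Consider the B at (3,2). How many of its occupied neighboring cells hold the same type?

3

Occupied neighbors of (3,2): (2,2)=R, (3,1)=B, (3,3)=B, (4,1)=B, (4,2)=R, (4,3)=R.
Same type (B): 3 of 6.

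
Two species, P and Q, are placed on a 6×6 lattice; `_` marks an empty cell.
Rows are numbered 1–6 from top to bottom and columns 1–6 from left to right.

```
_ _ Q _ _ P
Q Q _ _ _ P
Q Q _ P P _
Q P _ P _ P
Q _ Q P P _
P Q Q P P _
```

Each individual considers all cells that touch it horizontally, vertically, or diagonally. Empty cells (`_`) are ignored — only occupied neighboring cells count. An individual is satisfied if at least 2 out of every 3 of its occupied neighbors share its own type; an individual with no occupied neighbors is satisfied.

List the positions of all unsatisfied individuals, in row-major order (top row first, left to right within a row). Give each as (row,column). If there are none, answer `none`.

(4,2), (5,1), (5,3), (6,1), (6,3), (6,4)

(1,3)Q 1/1 ok
(1,6)P 1/1 ok
(2,1)Q 3/3 ok
(2,2)Q 4/4 ok
(2,6)P 2/2 ok
(3,1)Q 4/5 ok
(3,2)Q 4/5 ok
(3,4)P 2/2 ok
(3,5)P 4/4 ok
(4,1)Q 3/4 ok
(4,2)P 0/5 unhappy
(4,4)P 4/5 ok
(4,6)P 2/2 ok
(5,1)Q 2/4 unhappy
(5,3)Q 2/6 unhappy
(5,4)P 4/6 ok
(5,5)P 5/5 ok
(6,1)P 0/2 unhappy
(6,2)Q 3/4 ok
(6,3)Q 2/4 unhappy
(6,4)P 3/5 unhappy
(6,5)P 3/3 ok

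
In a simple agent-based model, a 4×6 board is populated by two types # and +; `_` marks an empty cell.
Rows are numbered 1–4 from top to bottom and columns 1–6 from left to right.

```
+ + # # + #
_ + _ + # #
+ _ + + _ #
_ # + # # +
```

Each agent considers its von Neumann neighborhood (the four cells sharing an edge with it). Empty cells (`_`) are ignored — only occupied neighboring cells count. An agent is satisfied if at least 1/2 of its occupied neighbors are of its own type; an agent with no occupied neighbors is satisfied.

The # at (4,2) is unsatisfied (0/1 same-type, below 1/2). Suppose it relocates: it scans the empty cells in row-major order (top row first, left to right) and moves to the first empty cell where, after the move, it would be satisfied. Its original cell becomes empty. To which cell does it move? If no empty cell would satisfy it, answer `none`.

Vacating (4,2). Empty cells in order:
  (2,1): 0/3 same-type → still unsatisfied.
  (2,3): 1/4 same-type → still unsatisfied.
  (3,2): 0/3 same-type → still unsatisfied.
  (3,5): 3/4 same-type → satisfied — stop here.

(3,5)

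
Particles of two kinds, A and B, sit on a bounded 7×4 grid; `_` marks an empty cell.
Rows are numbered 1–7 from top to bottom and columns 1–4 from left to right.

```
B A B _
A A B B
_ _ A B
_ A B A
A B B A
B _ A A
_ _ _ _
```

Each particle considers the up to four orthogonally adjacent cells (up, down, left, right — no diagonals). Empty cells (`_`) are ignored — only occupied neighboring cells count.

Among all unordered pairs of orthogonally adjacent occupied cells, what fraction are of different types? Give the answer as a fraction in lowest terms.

3/5

Scan each occupied cell's neighbors to the right and below so each pair is counted once.
From row 1: 3 unlike of 5 pairs (running 3/5).
From row 2: 2 unlike of 5 pairs (running 5/10).
From row 3: 3 unlike of 3 pairs (running 8/13).
From row 4: 3 unlike of 5 pairs (running 11/18).
From row 5: 4 unlike of 6 pairs (running 15/24).
From row 6: 0 unlike of 1 pairs (running 15/25).
Total adjacent occupied pairs: 25; unlike-type pairs: 15.
15/25 reduces to 3/5.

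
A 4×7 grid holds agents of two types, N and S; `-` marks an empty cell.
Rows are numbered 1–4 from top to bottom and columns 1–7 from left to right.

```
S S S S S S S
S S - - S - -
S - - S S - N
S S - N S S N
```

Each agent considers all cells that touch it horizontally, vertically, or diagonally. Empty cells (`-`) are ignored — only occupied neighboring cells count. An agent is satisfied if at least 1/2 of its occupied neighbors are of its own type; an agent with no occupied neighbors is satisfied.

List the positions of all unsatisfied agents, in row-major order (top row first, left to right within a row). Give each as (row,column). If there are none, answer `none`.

(4,4)

(1,1)S 3/3 ok
(1,2)S 4/4 ok
(1,3)S 3/3 ok
(1,4)S 3/3 ok
(1,5)S 3/3 ok
(1,6)S 3/3 ok
(1,7)S 1/1 ok
(2,1)S 4/4 ok
(2,2)S 5/5 ok
(2,5)S 5/5 ok
(3,1)S 4/4 ok
(3,4)S 3/4 ok
(3,5)S 4/5 ok
(3,7)N 1/2 ok
(4,1)S 2/2 ok
(4,2)S 2/2 ok
(4,4)N 0/3 unhappy
(4,5)S 3/4 ok
(4,6)S 2/4 ok
(4,7)N 1/2 ok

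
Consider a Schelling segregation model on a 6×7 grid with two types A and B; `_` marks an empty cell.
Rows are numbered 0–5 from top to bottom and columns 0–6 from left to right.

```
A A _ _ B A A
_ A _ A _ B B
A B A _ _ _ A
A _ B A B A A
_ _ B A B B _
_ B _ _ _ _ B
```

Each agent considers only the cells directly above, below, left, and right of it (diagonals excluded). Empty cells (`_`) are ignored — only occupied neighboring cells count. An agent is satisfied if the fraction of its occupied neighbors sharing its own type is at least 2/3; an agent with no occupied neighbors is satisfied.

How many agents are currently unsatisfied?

Row 0: (0,0)A 1/1 satisfied · (0,1)A 2/2 satisfied · (0,4)B 0/1 not · (0,5)A 1/3 not · (0,6)A 1/2 not
Row 1: (1,1)A 1/2 not · (1,3)A 0/0 satisfied · (1,5)B 1/2 not · (1,6)B 1/3 not
Row 2: (2,0)A 1/2 not · (2,1)B 0/3 not · (2,2)A 0/2 not · (2,6)A 1/2 not
Row 3: (3,0)A 1/1 satisfied · (3,2)B 1/3 not · (3,3)A 1/3 not · (3,4)B 1/3 not · (3,5)A 1/3 not · (3,6)A 2/2 satisfied
Row 4: (4,2)B 1/2 not · (4,3)A 1/3 not · (4,4)B 2/3 satisfied · (4,5)B 1/2 not
Row 5: (5,1)B 0/0 satisfied · (5,6)B 0/0 satisfied
Unsatisfied: (0,4), (0,5), (0,6), (1,1), (1,5), (1,6), (2,0), (2,1), (2,2), (2,6), (3,2), (3,3), (3,4), (3,5), (4,2), (4,3), (4,5) — 17 in total.

17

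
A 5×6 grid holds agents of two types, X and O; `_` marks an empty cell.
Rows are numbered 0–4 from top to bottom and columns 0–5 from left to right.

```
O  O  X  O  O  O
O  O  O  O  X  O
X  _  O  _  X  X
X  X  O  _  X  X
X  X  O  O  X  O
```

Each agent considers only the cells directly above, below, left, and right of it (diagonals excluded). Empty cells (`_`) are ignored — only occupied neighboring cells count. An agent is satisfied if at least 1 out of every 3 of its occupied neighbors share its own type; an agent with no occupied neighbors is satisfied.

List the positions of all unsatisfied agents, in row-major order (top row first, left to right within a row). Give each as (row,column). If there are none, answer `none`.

(0,2), (1,4), (4,5)

Row 0: (0,0)O 2/2 ok · (0,1)O 2/3 ok · (0,2)X 0/3 unhappy · (0,3)O 2/3 ok · (0,4)O 2/3 ok · (0,5)O 2/2 ok
Row 1: (1,0)O 2/3 ok · (1,1)O 3/3 ok · (1,2)O 3/4 ok · (1,3)O 2/3 ok · (1,4)X 1/4 unhappy · (1,5)O 1/3 ok
Row 2: (2,0)X 1/2 ok · (2,2)O 2/2 ok · (2,4)X 3/3 ok · (2,5)X 2/3 ok
Row 3: (3,0)X 3/3 ok · (3,1)X 2/3 ok · (3,2)O 2/3 ok · (3,4)X 3/3 ok · (3,5)X 2/3 ok
Row 4: (4,0)X 2/2 ok · (4,1)X 2/3 ok · (4,2)O 2/3 ok · (4,3)O 1/2 ok · (4,4)X 1/3 ok · (4,5)O 0/2 unhappy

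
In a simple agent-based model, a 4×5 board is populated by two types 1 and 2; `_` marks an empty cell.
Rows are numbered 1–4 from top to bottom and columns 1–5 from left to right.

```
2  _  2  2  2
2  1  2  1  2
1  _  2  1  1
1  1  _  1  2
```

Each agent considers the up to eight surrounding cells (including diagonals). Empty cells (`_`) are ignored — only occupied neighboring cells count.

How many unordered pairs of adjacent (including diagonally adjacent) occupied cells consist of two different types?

21

Scan each occupied cell's neighbors to the right and below (and the two forward diagonals) so each pair is counted once.
From row 1: 5 unlike of 12 pairs (running 5/12).
From row 2: 10 unlike of 14 pairs (running 15/26).
From row 3: 5 unlike of 10 pairs (running 20/36).
From row 4: 1 unlike of 2 pairs (running 21/38).
Total adjacent occupied pairs: 38; unlike-type pairs: 21.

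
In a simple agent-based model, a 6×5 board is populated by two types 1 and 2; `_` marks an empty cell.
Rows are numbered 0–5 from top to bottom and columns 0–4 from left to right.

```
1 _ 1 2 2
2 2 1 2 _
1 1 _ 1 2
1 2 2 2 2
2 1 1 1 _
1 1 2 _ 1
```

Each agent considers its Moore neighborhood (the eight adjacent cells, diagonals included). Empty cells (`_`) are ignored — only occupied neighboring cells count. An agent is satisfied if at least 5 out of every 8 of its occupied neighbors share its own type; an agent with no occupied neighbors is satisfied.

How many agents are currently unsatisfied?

(0,0)1 0/2 ✗
(0,2)1 1/4 ✗
(0,3)2 2/4 ✗
(0,4)2 2/2 ✓
(1,0)2 1/4 ✗
(1,1)2 1/6 ✗
(1,2)1 3/6 ✗
(1,3)2 3/6 ✗
(2,0)1 2/5 ✗
(2,1)1 3/7 ✗
(2,3)1 1/6 ✗
(2,4)2 3/4 ✓
(3,0)1 3/5 ✗
(3,1)2 2/7 ✗
(3,2)2 2/7 ✗
(3,3)2 3/6 ✗
(3,4)2 2/4 ✗
(4,0)2 1/5 ✗
(4,1)1 4/8 ✗
(4,2)1 3/7 ✗
(4,3)1 2/6 ✗
(5,0)1 2/3 ✓
(5,1)1 3/5 ✗
(5,2)2 0/4 ✗
(5,4)1 1/1 ✓
Unsatisfied: (0,0), (0,2), (0,3), (1,0), (1,1), (1,2), (1,3), (2,0), (2,1), (2,3), (3,0), (3,1), (3,2), (3,3), (3,4), (4,0), (4,1), (4,2), (4,3), (5,1), (5,2) — 21 in total.

21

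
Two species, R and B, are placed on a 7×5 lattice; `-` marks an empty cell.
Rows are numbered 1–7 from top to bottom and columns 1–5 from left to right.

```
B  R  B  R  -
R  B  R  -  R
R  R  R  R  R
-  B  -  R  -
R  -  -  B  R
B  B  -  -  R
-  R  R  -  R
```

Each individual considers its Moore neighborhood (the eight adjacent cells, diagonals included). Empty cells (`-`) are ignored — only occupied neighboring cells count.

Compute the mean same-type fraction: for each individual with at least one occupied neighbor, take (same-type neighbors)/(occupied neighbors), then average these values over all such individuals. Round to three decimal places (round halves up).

Row 1: (1,1)B 1/3 · (1,2)R 2/5 · (1,3)B 1/4 · (1,4)R 2/3
Row 2: (2,1)R 3/5 · (2,2)B 2/8 · (2,3)R 5/7 · (2,5)R 3/3
Row 3: (3,1)R 2/4 · (3,2)R 4/6 · (3,3)R 4/6 · (3,4)R 5/5 · (3,5)R 3/3
Row 4: (4,2)B 0/4 · (4,4)R 4/5
Row 5: (5,1)R 0/3 · (5,4)B 0/3 · (5,5)R 2/3
Row 6: (6,1)B 1/3 · (6,2)B 1/4 · (6,5)R 2/3
Row 7: (7,2)R 1/3 · (7,3)R 1/2 · (7,5)R 1/1
Sum over 24 individuals: 1/3 + 2/5 + 1/4 + 2/3 + 3/5 + 2/8 + 5/7 + 3/3 + 2/4 + 4/6 + 4/6 + 5/5 + 3/3 + 0/4 + 4/5 + 0/3 + 0/3 + 2/3 + 1/3 + 1/4 + 2/3 + 1/3 + 1/2 + 1/1 = 5291/420; mean = 5291/420 ÷ 24 = 5291/10080 = 0.524900… → 0.525.

0.525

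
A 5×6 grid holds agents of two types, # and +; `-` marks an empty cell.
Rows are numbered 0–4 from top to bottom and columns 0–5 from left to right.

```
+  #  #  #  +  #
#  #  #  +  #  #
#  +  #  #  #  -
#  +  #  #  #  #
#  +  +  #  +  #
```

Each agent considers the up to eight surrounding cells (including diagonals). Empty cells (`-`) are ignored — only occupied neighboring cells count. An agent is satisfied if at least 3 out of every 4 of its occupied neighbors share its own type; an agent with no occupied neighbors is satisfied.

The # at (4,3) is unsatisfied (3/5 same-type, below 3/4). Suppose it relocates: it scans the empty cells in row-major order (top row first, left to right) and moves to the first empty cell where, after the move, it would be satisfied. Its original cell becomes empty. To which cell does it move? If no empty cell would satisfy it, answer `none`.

Vacating (4,3). Empty cells in order:
  (2,5): 5/5 same-type → satisfied — stop here.

(2,5)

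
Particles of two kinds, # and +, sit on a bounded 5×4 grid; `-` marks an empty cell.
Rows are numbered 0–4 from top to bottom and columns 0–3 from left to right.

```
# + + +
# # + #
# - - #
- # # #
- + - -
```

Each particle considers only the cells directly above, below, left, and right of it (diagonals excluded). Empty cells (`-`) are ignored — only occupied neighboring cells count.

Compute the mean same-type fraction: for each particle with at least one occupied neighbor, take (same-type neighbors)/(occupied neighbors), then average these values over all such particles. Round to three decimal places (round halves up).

(0,0)# 1/2
(0,1)+ 1/3
(0,2)+ 3/3
(0,3)+ 1/2
(1,0)# 3/3
(1,1)# 1/3
(1,2)+ 1/3
(1,3)# 1/3
(2,0)# 1/1
(2,3)# 2/2
(3,1)# 1/2
(3,2)# 2/2
(3,3)# 2/2
(4,1)+ 0/1
Sum over 14 particles: 1/2 + 1/3 + 3/3 + 1/2 + 3/3 + 1/3 + 1/3 + 1/3 + 1/1 + 2/2 + 1/2 + 2/2 + 2/2 + 0/1 = 53/6; mean = 53/6 ÷ 14 = 53/84 = 0.630952… → 0.631.

0.631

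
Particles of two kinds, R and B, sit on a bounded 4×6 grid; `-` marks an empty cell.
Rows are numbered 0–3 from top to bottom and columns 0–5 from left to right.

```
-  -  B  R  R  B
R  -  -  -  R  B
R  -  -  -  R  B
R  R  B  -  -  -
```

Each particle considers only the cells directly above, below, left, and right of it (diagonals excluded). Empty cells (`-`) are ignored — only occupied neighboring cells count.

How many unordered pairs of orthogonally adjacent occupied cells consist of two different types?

Scan each occupied cell's neighbors to the right and below so each pair is counted once.
Row 0: B(0,2)–R(0,3)≠ R(0,3)–R(0,4)= R(0,4)–B(0,5)≠ R(0,4)–R(1,4)= B(0,5)–B(1,5)=  → 2/5 unlike.
Row 1: R(1,0)–R(2,0)= R(1,4)–B(1,5)≠ R(1,4)–R(2,4)= B(1,5)–B(2,5)=  → 1/4 unlike.
Row 2: R(2,0)–R(3,0)= R(2,4)–B(2,5)≠  → 1/2 unlike.
Row 3: R(3,0)–R(3,1)= R(3,1)–B(3,2)≠  → 1/2 unlike.
Total adjacent occupied pairs: 13; unlike-type pairs: 5.

5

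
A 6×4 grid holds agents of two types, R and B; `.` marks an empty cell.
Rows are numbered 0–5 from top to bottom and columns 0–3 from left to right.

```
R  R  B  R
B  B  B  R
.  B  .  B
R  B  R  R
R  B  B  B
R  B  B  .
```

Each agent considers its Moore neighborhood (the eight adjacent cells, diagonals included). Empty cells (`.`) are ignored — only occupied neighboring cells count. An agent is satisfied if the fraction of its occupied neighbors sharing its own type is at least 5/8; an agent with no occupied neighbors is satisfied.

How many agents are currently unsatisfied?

(0,0)R 1/3 not
(0,1)R 1/5 not
(0,2)B 2/5 not
(0,3)R 1/3 not
(1,0)B 2/4 not
(1,1)B 4/6 satisfied
(1,2)B 4/7 not
(1,3)R 1/4 not
(2,1)B 4/6 satisfied
(2,3)B 1/4 not
(3,0)R 1/4 not
(3,1)B 3/6 not
(3,2)R 1/7 not
(3,3)R 1/4 not
(4,0)R 2/5 not
(4,1)B 4/8 not
(4,2)B 5/7 satisfied
(4,3)B 2/4 not
(5,0)R 1/3 not
(5,1)B 3/5 not
(5,2)B 4/4 satisfied
Unsatisfied: (0,0), (0,1), (0,2), (0,3), (1,0), (1,2), (1,3), (2,3), (3,0), (3,1), (3,2), (3,3), (4,0), (4,1), (4,3), (5,0), (5,1) — 17 in total.

17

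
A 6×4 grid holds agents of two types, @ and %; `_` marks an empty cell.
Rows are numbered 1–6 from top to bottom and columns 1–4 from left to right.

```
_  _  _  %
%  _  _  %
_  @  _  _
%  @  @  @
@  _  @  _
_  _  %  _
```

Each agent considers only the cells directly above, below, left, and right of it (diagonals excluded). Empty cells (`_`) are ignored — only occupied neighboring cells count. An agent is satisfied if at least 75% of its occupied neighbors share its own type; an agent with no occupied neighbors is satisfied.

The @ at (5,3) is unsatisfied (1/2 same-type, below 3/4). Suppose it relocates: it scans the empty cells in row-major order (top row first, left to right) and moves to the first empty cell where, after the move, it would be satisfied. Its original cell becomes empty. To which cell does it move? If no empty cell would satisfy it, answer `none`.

Vacating (5,3). Empty cells in order:
  (1,1): 0/1 same-type → still unsatisfied.
  (1,2): 0/0 same-type → satisfied — stop here.

(1,2)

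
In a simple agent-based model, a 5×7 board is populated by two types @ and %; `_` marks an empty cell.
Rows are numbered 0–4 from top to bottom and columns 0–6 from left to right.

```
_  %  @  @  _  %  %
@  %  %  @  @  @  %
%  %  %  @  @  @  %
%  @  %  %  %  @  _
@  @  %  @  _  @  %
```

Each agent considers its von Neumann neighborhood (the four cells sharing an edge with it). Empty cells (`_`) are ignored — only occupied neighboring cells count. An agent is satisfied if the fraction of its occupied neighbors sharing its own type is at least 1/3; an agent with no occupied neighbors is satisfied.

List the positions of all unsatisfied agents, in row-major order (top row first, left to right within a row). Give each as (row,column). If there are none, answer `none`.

(1,0), (3,1), (4,3), (4,6)

(0,1)% 1/2 ok
(0,2)@ 1/3 ok
(0,3)@ 2/2 ok
(0,5)% 1/2 ok
(0,6)% 2/2 ok
(1,0)@ 0/2 unhappy
(1,1)% 3/4 ok
(1,2)% 2/4 ok
(1,3)@ 3/4 ok
(1,4)@ 3/3 ok
(1,5)@ 2/4 ok
(1,6)% 2/3 ok
(2,0)% 2/3 ok
(2,1)% 3/4 ok
(2,2)% 3/4 ok
(2,3)@ 2/4 ok
(2,4)@ 3/4 ok
(2,5)@ 3/4 ok
(2,6)% 1/2 ok
(3,0)% 1/3 ok
(3,1)@ 1/4 unhappy
(3,2)% 3/4 ok
(3,3)% 2/4 ok
(3,4)% 1/3 ok
(3,5)@ 2/3 ok
(4,0)@ 1/2 ok
(4,1)@ 2/3 ok
(4,2)% 1/3 ok
(4,3)@ 0/2 unhappy
(4,5)@ 1/2 ok
(4,6)% 0/1 unhappy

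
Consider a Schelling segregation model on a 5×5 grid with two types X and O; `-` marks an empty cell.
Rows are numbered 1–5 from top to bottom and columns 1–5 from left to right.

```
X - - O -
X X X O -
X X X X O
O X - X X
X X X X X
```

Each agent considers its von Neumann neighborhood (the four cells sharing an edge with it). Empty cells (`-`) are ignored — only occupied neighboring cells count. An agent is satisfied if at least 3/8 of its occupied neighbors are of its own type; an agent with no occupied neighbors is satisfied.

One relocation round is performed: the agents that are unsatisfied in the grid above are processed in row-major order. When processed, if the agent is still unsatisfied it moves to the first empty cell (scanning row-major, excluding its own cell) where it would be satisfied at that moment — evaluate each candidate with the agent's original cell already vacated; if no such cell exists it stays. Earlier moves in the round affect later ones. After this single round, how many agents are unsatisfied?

0

Initially unsatisfied (in order): (2,4), (3,5), (4,1).
  (2,4) → (1,3).
  (3,5) → (1,5).
  (4,1) → (2,5).
Resulting grid:
X - O O O
X X X - O
X X X X -
- X - X X
X X X X X
All satisfied now.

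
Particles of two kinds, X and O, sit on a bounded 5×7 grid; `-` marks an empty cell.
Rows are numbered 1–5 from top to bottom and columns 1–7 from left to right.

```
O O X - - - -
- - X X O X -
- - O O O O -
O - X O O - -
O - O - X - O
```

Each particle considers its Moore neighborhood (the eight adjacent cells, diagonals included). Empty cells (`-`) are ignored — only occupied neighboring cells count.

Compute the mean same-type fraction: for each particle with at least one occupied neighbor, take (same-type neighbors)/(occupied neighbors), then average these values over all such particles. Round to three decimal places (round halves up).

0.546

(1,1)O 1/1
(1,2)O 1/3
(1,3)X 2/3
(2,3)X 2/5
(2,4)X 2/6
(2,5)O 3/5
(2,6)X 0/3
(3,3)O 2/5
(3,4)O 5/8
(3,5)O 5/7
(3,6)O 3/4
(4,1)O 1/1
(4,3)X 0/4
(4,4)O 5/7
(4,5)O 4/5
(5,1)O 1/1
(5,3)O 1/2
(5,5)X 0/2
(5,7)O — no occupied neighbors
Sum over 18 particles: 1/1 + 1/3 + 2/3 + 2/5 + 2/6 + 3/5 + 0/3 + 2/5 + 5/8 + 5/7 + 3/4 + 1/1 + 0/4 + 5/7 + 4/5 + 1/1 + 1/2 + 0/2 = 8263/840; mean = 8263/840 ÷ 18 = 8263/15120 = 0.546494… → 0.546.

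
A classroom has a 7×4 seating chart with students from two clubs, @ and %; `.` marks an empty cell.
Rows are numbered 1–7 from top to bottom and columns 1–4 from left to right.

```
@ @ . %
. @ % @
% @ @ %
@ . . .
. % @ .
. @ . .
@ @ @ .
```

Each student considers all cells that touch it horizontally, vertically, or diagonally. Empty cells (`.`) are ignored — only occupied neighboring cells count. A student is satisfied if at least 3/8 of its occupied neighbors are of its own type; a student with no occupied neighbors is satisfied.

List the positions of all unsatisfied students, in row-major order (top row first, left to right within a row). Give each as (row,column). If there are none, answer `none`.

Row 1: (1,1)@ 2/2 ok · (1,2)@ 2/3 ok · (1,4)% 1/2 ok
Row 2: (2,2)@ 4/6 ok · (2,3)% 2/7 unhappy · (2,4)@ 1/4 unhappy
Row 3: (3,1)% 0/3 unhappy · (3,2)@ 3/5 ok · (3,3)@ 3/5 ok · (3,4)% 1/3 unhappy
Row 4: (4,1)@ 1/3 unhappy
Row 5: (5,2)% 0/3 unhappy · (5,3)@ 1/2 ok
Row 6: (6,2)@ 4/5 ok
Row 7: (7,1)@ 2/2 ok · (7,2)@ 3/3 ok · (7,3)@ 2/2 ok

(2,3), (2,4), (3,1), (3,4), (4,1), (5,2)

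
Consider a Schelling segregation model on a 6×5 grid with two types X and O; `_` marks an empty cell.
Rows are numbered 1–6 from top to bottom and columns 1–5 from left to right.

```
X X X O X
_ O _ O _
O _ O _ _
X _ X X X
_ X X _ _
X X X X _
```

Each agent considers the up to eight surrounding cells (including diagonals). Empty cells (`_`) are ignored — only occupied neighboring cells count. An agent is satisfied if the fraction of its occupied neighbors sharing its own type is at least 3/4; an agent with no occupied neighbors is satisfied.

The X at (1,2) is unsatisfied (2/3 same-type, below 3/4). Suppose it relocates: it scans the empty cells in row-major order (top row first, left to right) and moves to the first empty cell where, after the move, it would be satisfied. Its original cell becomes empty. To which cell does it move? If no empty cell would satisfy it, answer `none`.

(5,1)

Vacating (1,2). Empty cells in order:
  (2,1): 1/3 same-type → still unsatisfied.
  (2,3): 1/5 same-type → still unsatisfied.
  (2,5): 1/3 same-type → still unsatisfied.
  (3,2): 2/5 same-type → still unsatisfied.
  (3,4): 3/5 same-type → still unsatisfied.
  (3,5): 2/3 same-type → still unsatisfied.
  (4,2): 4/6 same-type → still unsatisfied.
  (5,1): 4/4 same-type → satisfied — stop here.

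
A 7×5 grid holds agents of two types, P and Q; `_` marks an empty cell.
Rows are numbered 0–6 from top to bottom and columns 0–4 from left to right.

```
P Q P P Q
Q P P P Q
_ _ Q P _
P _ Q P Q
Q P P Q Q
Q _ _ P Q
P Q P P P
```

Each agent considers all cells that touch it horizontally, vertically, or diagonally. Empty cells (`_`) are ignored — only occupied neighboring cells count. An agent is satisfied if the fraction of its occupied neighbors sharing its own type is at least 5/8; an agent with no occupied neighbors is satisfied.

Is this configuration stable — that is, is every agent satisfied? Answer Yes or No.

Row 0: (0,0)P 1/3 not · (0,1)Q 1/5 not · (0,2)P 4/5 satisfied · (0,3)P 3/5 not · (0,4)Q 1/3 not
Row 1: (1,0)Q 1/3 not · (1,1)P 3/6 not · (1,2)P 5/7 satisfied · (1,3)P 4/7 not · (1,4)Q 1/4 not
Row 2: (2,2)Q 1/6 not · (2,3)P 3/7 not
Row 3: (3,0)P 1/2 not · (3,2)Q 2/6 not · (3,3)P 2/7 not · (3,4)Q 2/4 not
Row 4: (4,0)Q 1/3 not · (4,1)P 2/5 not · (4,2)P 3/5 not · (4,3)Q 4/7 not · (4,4)Q 3/5 not
Row 5: (5,0)Q 2/4 not · (5,3)P 4/7 not · (5,4)Q 2/5 not
Row 6: (6,0)P 0/2 not · (6,1)Q 1/3 not · (6,2)P 2/3 satisfied · (6,3)P 3/4 satisfied · (6,4)P 2/3 satisfied
For instance (0,0) has only 1/3 same-type neighbors, below 5/8.

No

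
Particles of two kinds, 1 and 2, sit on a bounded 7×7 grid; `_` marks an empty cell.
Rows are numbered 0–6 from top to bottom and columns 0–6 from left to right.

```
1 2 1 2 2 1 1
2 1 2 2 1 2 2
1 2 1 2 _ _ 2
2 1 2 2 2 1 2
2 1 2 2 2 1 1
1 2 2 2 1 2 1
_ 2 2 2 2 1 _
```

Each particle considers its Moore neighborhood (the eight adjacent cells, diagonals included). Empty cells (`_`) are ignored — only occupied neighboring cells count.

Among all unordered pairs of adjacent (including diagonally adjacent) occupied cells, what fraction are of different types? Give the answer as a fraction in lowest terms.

Scan each occupied cell's neighbors to the right and below (and the two forward diagonals) so each pair is counted once.
Row 0: 1(0,0)–2(0,1)≠ 1(0,0)–2(1,0)≠ 1(0,0)–1(1,1)= 2(0,1)–1(0,2)≠ 2(0,1)–1(1,1)≠ 2(0,1)–2(1,2)= 2(0,1)–2(1,0)= 1(0,2)–2(0,3)≠ 1(0,2)–2(1,2)≠ 1(0,2)–2(1,3)≠ 1(0,2)–1(1,1)= 2(0,3)–2(0,4)= 2(0,3)–2(1,3)= 2(0,3)–1(1,4)≠ 2(0,3)–2(1,2)= 2(0,4)–1(0,5)≠ 2(0,4)–1(1,4)≠ 2(0,4)–2(1,5)= 2(0,4)–2(1,3)= 1(0,5)–1(0,6)= 1(0,5)–2(1,5)≠ 1(0,5)–2(1,6)≠ 1(0,5)–1(1,4)= 1(0,6)–2(1,6)≠ 1(0,6)–2(1,5)≠  → 14/25 unlike.
Row 1: 2(1,0)–1(1,1)≠ 2(1,0)–1(2,0)≠ 2(1,0)–2(2,1)= 1(1,1)–2(1,2)≠ 1(1,1)–2(2,1)≠ 1(1,1)–1(2,2)= 1(1,1)–1(2,0)= 2(1,2)–2(1,3)= 2(1,2)–1(2,2)≠ 2(1,2)–2(2,3)= 2(1,2)–2(2,1)= 2(1,3)–1(1,4)≠ 2(1,3)–2(2,3)= 2(1,3)–1(2,2)≠ 1(1,4)–2(1,5)≠ 1(1,4)–2(2,3)≠ 2(1,5)–2(1,6)= 2(1,5)–2(2,6)= 2(1,6)–2(2,6)=  → 9/19 unlike.
Row 2: 1(2,0)–2(2,1)≠ 1(2,0)–2(3,0)≠ 1(2,0)–1(3,1)= 2(2,1)–1(2,2)≠ 2(2,1)–1(3,1)≠ 2(2,1)–2(3,2)= 2(2,1)–2(3,0)= 1(2,2)–2(2,3)≠ 1(2,2)–2(3,2)≠ 1(2,2)–2(3,3)≠ 1(2,2)–1(3,1)= 2(2,3)–2(3,3)= 2(2,3)–2(3,4)= 2(2,3)–2(3,2)= 2(2,6)–2(3,6)= 2(2,6)–1(3,5)≠  → 8/16 unlike.
Row 3: 2(3,0)–1(3,1)≠ 2(3,0)–2(4,0)= 2(3,0)–1(4,1)≠ 1(3,1)–2(3,2)≠ 1(3,1)–1(4,1)= 1(3,1)–2(4,2)≠ 1(3,1)–2(4,0)≠ 2(3,2)–2(3,3)= 2(3,2)–2(4,2)= 2(3,2)–2(4,3)= 2(3,2)–1(4,1)≠ 2(3,3)–2(3,4)= 2(3,3)–2(4,3)= 2(3,3)–2(4,4)= 2(3,3)–2(4,2)= 2(3,4)–1(3,5)≠ 2(3,4)–2(4,4)= 2(3,4)–1(4,5)≠ 2(3,4)–2(4,3)= 1(3,5)–2(3,6)≠ 1(3,5)–1(4,5)= 1(3,5)–1(4,6)= 1(3,5)–2(4,4)≠ 2(3,6)–1(4,6)≠ 2(3,6)–1(4,5)≠  → 12/25 unlike.
Row 4: 2(4,0)–1(4,1)≠ 2(4,0)–1(5,0)≠ 2(4,0)–2(5,1)= 1(4,1)–2(4,2)≠ 1(4,1)–2(5,1)≠ 1(4,1)–2(5,2)≠ 1(4,1)–1(5,0)= 2(4,2)–2(4,3)= 2(4,2)–2(5,2)= 2(4,2)–2(5,3)= 2(4,2)–2(5,1)= 2(4,3)–2(4,4)= 2(4,3)–2(5,3)= 2(4,3)–1(5,4)≠ 2(4,3)–2(5,2)= 2(4,4)–1(4,5)≠ 2(4,4)–1(5,4)≠ 2(4,4)–2(5,5)= 2(4,4)–2(5,3)= 1(4,5)–1(4,6)= 1(4,5)–2(5,5)≠ 1(4,5)–1(5,6)= 1(4,5)–1(5,4)= 1(4,6)–1(5,6)= 1(4,6)–2(5,5)≠  → 10/25 unlike.
Row 5: 1(5,0)–2(5,1)≠ 1(5,0)–2(6,1)≠ 2(5,1)–2(5,2)= 2(5,1)–2(6,1)= 2(5,1)–2(6,2)= 2(5,2)–2(5,3)= 2(5,2)–2(6,2)= 2(5,2)–2(6,3)= 2(5,2)–2(6,1)= 2(5,3)–1(5,4)≠ 2(5,3)–2(6,3)= 2(5,3)–2(6,4)= 2(5,3)–2(6,2)= 1(5,4)–2(5,5)≠ 1(5,4)–2(6,4)≠ 1(5,4)–1(6,5)= 1(5,4)–2(6,3)≠ 2(5,5)–1(5,6)≠ 2(5,5)–1(6,5)≠ 2(5,5)–2(6,4)= 1(5,6)–1(6,5)=  → 8/21 unlike.
Row 6: 2(6,1)–2(6,2)= 2(6,2)–2(6,3)= 2(6,3)–2(6,4)= 2(6,4)–1(6,5)≠  → 1/4 unlike.
Total adjacent occupied pairs: 135; unlike-type pairs: 62.
62/135 is already in lowest terms.

62/135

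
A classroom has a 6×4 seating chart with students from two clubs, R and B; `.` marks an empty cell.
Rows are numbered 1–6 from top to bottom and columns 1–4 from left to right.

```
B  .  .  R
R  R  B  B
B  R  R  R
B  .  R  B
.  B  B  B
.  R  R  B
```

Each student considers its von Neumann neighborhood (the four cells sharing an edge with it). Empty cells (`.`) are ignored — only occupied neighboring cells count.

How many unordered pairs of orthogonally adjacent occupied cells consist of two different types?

13

Scan each occupied cell's neighbors to the right and below so each pair is counted once.
From row 1: 2 unlike of 2 pairs (running 2/2).
From row 2: 4 unlike of 7 pairs (running 6/9).
From row 3: 2 unlike of 6 pairs (running 8/15).
From row 4: 2 unlike of 3 pairs (running 10/18).
From row 5: 2 unlike of 5 pairs (running 12/23).
From row 6: 1 unlike of 2 pairs (running 13/25).
Total adjacent occupied pairs: 25; unlike-type pairs: 13.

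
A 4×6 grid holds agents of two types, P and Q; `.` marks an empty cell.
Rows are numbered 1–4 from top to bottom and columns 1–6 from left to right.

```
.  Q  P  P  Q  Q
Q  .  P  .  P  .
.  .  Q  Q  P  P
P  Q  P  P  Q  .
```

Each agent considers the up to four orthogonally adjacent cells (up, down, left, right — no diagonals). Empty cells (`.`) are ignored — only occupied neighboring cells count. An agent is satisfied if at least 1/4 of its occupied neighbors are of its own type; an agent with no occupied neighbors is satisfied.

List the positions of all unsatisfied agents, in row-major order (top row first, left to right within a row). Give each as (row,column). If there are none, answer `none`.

(1,2), (4,1), (4,2), (4,5)

Row 1: (1,2)Q 0/1 ✗ · (1,3)P 2/3 ✓ · (1,4)P 1/2 ✓ · (1,5)Q 1/3 ✓ · (1,6)Q 1/1 ✓
Row 2: (2,1)Q 0/0 ✓ · (2,3)P 1/2 ✓ · (2,5)P 1/2 ✓
Row 3: (3,3)Q 1/3 ✓ · (3,4)Q 1/3 ✓ · (3,5)P 2/4 ✓ · (3,6)P 1/1 ✓
Row 4: (4,1)P 0/1 ✗ · (4,2)Q 0/2 ✗ · (4,3)P 1/3 ✓ · (4,4)P 1/3 ✓ · (4,5)Q 0/2 ✗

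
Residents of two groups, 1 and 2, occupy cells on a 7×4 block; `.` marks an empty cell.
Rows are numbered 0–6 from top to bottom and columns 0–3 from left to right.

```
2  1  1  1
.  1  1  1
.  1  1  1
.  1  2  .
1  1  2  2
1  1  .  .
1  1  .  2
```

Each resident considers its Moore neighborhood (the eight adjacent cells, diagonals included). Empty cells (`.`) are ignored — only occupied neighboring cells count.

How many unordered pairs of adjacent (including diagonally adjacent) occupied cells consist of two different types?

10

Scan each occupied cell's neighbors to the right and below (and the two forward diagonals) so each pair is counted once.
From row 0: 2 unlike of 11 pairs (running 2/11).
From row 1: 0 unlike of 9 pairs (running 2/20).
From row 2: 3 unlike of 7 pairs (running 5/27).
From row 3: 3 unlike of 7 pairs (running 8/34).
From row 4: 2 unlike of 8 pairs (running 10/42).
From row 5: 0 unlike of 5 pairs (running 10/47).
From row 6: 0 unlike of 1 pairs (running 10/48).
Total adjacent occupied pairs: 48; unlike-type pairs: 10.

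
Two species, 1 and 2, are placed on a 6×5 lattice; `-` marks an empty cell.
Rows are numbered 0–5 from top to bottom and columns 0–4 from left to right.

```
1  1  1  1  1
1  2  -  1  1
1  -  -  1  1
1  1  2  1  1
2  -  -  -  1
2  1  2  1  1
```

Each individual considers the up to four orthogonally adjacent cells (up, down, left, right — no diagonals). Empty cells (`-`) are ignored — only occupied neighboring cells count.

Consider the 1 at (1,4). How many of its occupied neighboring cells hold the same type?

Occupied neighbors of (1,4): (0,4)=1, (2,4)=1, (1,3)=1.
Same type (1): 3 of 3.

3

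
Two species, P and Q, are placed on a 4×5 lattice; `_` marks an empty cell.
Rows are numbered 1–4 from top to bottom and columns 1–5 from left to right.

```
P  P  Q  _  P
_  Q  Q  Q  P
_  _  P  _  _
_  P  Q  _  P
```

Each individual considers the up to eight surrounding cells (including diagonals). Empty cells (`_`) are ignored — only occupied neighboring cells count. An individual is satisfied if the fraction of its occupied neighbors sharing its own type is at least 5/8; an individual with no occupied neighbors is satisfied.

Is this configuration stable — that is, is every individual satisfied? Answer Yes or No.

No

(1,1)P 1/2 ✗
(1,2)P 1/4 ✗
(1,3)Q 3/4 ✓
(1,5)P 1/2 ✗
(2,2)Q 2/5 ✗
(2,3)Q 3/5 ✗
(2,4)Q 2/5 ✗
(2,5)P 1/2 ✗
(3,3)P 1/5 ✗
(4,2)P 1/2 ✗
(4,3)Q 0/2 ✗
(4,5)P 0/0 ✓
For instance (1,1) has only 1/2 same-type neighbors, below 5/8.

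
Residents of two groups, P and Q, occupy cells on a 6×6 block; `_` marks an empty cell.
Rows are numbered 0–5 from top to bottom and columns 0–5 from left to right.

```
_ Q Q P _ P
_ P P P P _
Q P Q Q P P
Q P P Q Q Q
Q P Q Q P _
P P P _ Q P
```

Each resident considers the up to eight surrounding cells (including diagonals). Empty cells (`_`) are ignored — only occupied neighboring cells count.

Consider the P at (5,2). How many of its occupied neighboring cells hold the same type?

Occupied neighbors of (5,2): (4,1)=P, (4,2)=Q, (4,3)=Q, (5,1)=P.
Same type (P): 2 of 4.

2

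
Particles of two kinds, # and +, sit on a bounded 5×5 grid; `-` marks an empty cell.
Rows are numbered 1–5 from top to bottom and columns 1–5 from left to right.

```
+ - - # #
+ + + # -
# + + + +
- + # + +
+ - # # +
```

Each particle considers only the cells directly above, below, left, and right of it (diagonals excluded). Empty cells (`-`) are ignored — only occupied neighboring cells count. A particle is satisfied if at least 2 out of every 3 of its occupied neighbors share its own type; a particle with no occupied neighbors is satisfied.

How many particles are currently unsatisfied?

(1,1)+ 1/1 ✓
(1,4)# 2/2 ✓
(1,5)# 1/1 ✓
(2,1)+ 2/3 ✓
(2,2)+ 3/3 ✓
(2,3)+ 2/3 ✓
(2,4)# 1/3 ✗
(3,1)# 0/2 ✗
(3,2)+ 3/4 ✓
(3,3)+ 3/4 ✓
(3,4)+ 3/4 ✓
(3,5)+ 2/2 ✓
(4,2)+ 1/2 ✗
(4,3)# 1/4 ✗
(4,4)+ 2/4 ✗
(4,5)+ 3/3 ✓
(5,1)+ 0/0 ✓
(5,3)# 2/2 ✓
(5,4)# 1/3 ✗
(5,5)+ 1/2 ✗
Unsatisfied: (2,4), (3,1), (4,2), (4,3), (4,4), (5,4), (5,5) — 7 in total.

7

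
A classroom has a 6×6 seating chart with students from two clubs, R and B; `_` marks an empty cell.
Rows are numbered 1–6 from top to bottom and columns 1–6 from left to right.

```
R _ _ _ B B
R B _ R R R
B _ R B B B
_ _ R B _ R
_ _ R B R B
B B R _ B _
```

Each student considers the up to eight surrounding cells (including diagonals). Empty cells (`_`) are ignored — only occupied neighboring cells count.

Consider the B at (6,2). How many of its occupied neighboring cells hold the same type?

1

Occupied neighbors of (6,2): (5,3)=R, (6,1)=B, (6,3)=R.
Same type (B): 1 of 3.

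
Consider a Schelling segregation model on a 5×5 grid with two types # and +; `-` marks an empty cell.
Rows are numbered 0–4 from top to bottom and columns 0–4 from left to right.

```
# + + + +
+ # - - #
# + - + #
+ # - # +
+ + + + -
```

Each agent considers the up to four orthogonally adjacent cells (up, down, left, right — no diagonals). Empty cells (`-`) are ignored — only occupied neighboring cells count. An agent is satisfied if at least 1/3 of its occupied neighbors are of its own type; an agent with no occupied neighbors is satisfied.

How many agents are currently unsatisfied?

9

Row 0: (0,0)# 0/2 not · (0,1)+ 1/3 satisfied · (0,2)+ 2/2 satisfied · (0,3)+ 2/2 satisfied · (0,4)+ 1/2 satisfied
Row 1: (1,0)+ 0/3 not · (1,1)# 0/3 not · (1,4)# 1/2 satisfied
Row 2: (2,0)# 0/3 not · (2,1)+ 0/3 not · (2,3)+ 0/2 not · (2,4)# 1/3 satisfied
Row 3: (3,0)+ 1/3 satisfied · (3,1)# 0/3 not · (3,3)# 0/3 not · (3,4)+ 0/2 not
Row 4: (4,0)+ 2/2 satisfied · (4,1)+ 2/3 satisfied · (4,2)+ 2/2 satisfied · (4,3)+ 1/2 satisfied
Unsatisfied: (0,0), (1,0), (1,1), (2,0), (2,1), (2,3), (3,1), (3,3), (3,4) — 9 in total.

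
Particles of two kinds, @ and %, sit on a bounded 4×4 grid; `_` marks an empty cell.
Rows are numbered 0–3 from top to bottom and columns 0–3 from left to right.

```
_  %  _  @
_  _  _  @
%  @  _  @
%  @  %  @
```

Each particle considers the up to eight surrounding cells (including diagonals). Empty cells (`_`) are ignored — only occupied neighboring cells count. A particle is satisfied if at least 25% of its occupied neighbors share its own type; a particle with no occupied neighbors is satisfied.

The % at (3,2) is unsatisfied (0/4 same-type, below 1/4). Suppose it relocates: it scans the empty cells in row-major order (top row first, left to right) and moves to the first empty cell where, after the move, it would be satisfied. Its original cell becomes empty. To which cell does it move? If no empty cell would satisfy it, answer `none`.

Vacating (3,2). Empty cells in order:
  (0,0): 1/1 same-type → satisfied — stop here.

(0,0)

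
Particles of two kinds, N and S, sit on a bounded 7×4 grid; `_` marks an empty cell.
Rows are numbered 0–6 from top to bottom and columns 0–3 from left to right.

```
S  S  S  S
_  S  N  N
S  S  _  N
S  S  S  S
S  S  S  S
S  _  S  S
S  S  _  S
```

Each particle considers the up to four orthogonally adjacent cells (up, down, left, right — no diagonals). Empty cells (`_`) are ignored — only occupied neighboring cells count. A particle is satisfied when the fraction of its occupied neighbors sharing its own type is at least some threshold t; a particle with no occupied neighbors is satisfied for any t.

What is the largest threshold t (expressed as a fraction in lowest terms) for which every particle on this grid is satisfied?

Row 0: (0,0)S 1/1 · (0,1)S 3/3 · (0,2)S 2/3 · (0,3)S 1/2
Row 1: (1,1)S 2/3 · (1,2)N 1/3 · (1,3)N 2/3
Row 2: (2,0)S 2/2 · (2,1)S 3/3 · (2,3)N 1/2
Row 3: (3,0)S 3/3 · (3,1)S 4/4 · (3,2)S 3/3 · (3,3)S 2/3
Row 4: (4,0)S 3/3 · (4,1)S 3/3 · (4,2)S 4/4 · (4,3)S 3/3
Row 5: (5,0)S 2/2 · (5,2)S 2/2 · (5,3)S 3/3
Row 6: (6,0)S 2/2 · (6,1)S 1/1 · (6,3)S 1/1
The smallest same-type fraction is 1/3 at (1,2), which reduces to 1/3. Any threshold above that leaves this particle unsatisfied.

1/3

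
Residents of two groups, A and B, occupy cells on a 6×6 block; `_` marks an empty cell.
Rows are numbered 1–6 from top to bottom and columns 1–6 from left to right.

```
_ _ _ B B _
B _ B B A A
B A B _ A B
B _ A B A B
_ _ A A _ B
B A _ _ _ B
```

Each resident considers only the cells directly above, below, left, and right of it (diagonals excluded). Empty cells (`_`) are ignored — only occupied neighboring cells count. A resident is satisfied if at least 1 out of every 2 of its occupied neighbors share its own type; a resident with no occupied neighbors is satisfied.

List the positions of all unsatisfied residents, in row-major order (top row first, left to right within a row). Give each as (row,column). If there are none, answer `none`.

Row 1: (1,4)B 2/2 ok · (1,5)B 1/2 ok
Row 2: (2,1)B 1/1 ok · (2,3)B 2/2 ok · (2,4)B 2/3 ok · (2,5)A 2/4 ok · (2,6)A 1/2 ok
Row 3: (3,1)B 2/3 ok · (3,2)A 0/2 unhappy · (3,3)B 1/3 unhappy · (3,5)A 2/3 ok · (3,6)B 1/3 unhappy
Row 4: (4,1)B 1/1 ok · (4,3)A 1/3 unhappy · (4,4)B 0/3 unhappy · (4,5)A 1/3 unhappy · (4,6)B 2/3 ok
Row 5: (5,3)A 2/2 ok · (5,4)A 1/2 ok · (5,6)B 2/2 ok
Row 6: (6,1)B 0/1 unhappy · (6,2)A 0/1 unhappy · (6,6)B 1/1 ok

(3,2), (3,3), (3,6), (4,3), (4,4), (4,5), (6,1), (6,2)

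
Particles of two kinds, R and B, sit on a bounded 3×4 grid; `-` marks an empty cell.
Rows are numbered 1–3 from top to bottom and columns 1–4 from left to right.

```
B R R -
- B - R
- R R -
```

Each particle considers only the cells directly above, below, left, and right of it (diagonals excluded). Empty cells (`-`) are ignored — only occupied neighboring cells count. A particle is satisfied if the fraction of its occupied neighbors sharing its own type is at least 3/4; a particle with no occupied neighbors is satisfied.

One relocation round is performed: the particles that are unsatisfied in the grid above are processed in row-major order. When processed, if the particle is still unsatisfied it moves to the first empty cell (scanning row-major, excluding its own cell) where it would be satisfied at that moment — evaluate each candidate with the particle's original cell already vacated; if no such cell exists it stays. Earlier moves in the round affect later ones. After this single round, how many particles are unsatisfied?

0

Initially unsatisfied (in order): (1,1), (1,2), (2,2), (3,2).
  (1,1) → (2,1).
  (1,2) → (1,4).
  (2,2) → (1,1).
  (3,2): now satisfied by earlier moves; stays.
Resulting grid:
B - R R
B - - R
- R R -
All satisfied now.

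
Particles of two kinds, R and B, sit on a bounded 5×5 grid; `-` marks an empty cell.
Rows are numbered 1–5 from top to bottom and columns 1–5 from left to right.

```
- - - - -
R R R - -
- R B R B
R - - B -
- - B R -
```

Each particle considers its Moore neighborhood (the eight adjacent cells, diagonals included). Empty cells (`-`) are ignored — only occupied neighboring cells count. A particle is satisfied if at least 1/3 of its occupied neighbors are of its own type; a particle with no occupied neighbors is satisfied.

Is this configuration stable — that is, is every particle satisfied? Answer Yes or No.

No

(2,1)R 2/2 ✓
(2,2)R 3/4 ✓
(2,3)R 3/4 ✓
(3,2)R 4/5 ✓
(3,3)B 1/5 ✗
(3,4)R 1/4 ✗
(3,5)B 1/2 ✓
(4,1)R 1/1 ✓
(4,4)B 3/5 ✓
(5,3)B 1/2 ✓
(5,4)R 0/2 ✗
For instance (3,3) has only 1/5 same-type neighbors, below 1/3.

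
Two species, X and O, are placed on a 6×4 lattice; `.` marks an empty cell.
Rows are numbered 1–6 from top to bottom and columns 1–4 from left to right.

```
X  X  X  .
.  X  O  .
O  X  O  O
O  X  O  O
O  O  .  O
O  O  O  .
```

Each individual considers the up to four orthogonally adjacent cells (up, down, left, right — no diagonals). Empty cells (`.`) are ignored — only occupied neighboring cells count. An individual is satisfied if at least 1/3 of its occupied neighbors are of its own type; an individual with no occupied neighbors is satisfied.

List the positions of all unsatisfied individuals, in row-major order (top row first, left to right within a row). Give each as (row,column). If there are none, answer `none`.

(1,1)X 1/1 ✓
(1,2)X 3/3 ✓
(1,3)X 1/2 ✓
(2,2)X 2/3 ✓
(2,3)O 1/3 ✓
(3,1)O 1/2 ✓
(3,2)X 2/4 ✓
(3,3)O 3/4 ✓
(3,4)O 2/2 ✓
(4,1)O 2/3 ✓
(4,2)X 1/4 ✗
(4,3)O 2/3 ✓
(4,4)O 3/3 ✓
(5,1)O 3/3 ✓
(5,2)O 2/3 ✓
(5,4)O 1/1 ✓
(6,1)O 2/2 ✓
(6,2)O 3/3 ✓
(6,3)O 1/1 ✓

(4,2)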